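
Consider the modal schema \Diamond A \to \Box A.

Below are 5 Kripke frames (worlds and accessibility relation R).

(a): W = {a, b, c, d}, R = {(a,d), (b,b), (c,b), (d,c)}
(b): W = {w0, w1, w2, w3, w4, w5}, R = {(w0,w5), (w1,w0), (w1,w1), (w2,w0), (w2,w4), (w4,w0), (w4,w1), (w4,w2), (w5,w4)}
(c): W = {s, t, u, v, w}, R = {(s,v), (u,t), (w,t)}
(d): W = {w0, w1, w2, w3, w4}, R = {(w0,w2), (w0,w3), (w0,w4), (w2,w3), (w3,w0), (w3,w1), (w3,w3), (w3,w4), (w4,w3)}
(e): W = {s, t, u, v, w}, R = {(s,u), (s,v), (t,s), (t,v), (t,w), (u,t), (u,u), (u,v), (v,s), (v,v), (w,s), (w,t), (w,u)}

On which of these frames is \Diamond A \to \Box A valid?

Frame correspondent (Sahlqvist): \forall x \forall y \forall z (Rxy \wedge Rxz \to y = z) — i.e. partial functionality.
(a): holds.
(b): fails — w1 sees both w0 and w1.
(c): holds.
(d): fails — w0 sees both w2 and w3.
(e): fails — s sees both u and v.
Valid on: (a), (c).

(a), (c)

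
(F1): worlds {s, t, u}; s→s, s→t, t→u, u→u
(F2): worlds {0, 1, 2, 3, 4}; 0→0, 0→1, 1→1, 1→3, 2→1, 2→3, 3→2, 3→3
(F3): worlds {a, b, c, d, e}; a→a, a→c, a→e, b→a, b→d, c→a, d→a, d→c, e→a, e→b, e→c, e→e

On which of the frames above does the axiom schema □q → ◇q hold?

(F1), (F3)

The schema corresponds to seriality: ∀x ∃y Rxy.
(F1): condition met.
(F2): fails — world 4 has no successor.
(F3): condition met.
Valid on: (F1), (F3).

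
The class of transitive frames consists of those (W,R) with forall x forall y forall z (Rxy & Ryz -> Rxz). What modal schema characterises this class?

The condition is transitivity. The 4 schema □s → □□s defines it.
Suppose □s→□□s is valid. Take Rxy, Ryz and set V(s)={w : Rxw}. Then □s at x, so □□s at x, so □s at y, so s at z, i.e. Rxz.

□s → □□s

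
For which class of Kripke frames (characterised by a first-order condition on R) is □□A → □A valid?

Suppose □□A→□A is valid. Take Rxy and set V(A)={w : xR²w}. Then □□A at x, so □A at x, so A at y, i.e. ∃z(Rxz∧Rzy).
The converse is a direct semantic check.
Frame condition: ∀x ∀y (Rxy → ∃z (Rxz ∧ Rzy)).

density: ∀x ∀y (Rxy → ∃z (Rxz ∧ Rzy))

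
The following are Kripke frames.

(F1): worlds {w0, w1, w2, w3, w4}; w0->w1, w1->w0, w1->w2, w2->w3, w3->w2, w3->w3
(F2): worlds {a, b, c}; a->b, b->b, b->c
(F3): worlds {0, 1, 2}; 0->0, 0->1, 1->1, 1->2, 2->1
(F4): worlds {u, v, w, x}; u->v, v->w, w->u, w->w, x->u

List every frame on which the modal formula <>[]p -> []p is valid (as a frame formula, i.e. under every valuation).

none

Frame correspondent (Sahlqvist): forall x forall y forall z ((xRy & xRz) -> exists w (yRw & z = w)) — i.e. a generalized confluence (Geach) condition.
(F1): fails — w0Rw1, w0Rw1 but no w with w1Rw and w1=w.
(F2): fails — bRc, bRb but no w with cRw and b=w.
(F3): fails — 0R1, 0R0 but no w with 1Rw and 0=w.
(F4): fails — uRv, uRv but no t with vRt and v=t.
Valid on no frame.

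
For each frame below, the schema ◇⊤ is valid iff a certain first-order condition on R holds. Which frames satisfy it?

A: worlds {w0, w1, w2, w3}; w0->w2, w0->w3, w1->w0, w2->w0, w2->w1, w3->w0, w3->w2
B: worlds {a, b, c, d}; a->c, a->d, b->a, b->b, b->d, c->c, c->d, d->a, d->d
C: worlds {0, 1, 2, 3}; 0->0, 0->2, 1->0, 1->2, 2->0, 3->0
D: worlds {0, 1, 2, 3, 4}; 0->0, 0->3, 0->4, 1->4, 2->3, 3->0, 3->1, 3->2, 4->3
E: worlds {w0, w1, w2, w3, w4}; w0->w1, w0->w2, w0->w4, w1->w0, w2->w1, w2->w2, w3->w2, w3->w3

The schema corresponds to seriality: ∀x ∃y Rxy.
A: holds.
B: holds.
C: holds.
D: holds.
E: fails — world w4 has no successor.
Valid on: A, B, C, D.

A, B, C, D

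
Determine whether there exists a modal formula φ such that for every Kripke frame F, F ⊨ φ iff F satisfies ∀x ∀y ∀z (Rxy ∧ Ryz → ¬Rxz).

Any modally definable frame class is closed under surjective bounded morphisms.
The 7-cycle (worlds 0,1,2,3,4,5,6 with 0→1→2→3→4→5→6→0) is intransitive. Mapping every world to a single reflexive point • is a surjective bounded morphism; the reflexive point is not intransitive (R••∧R•• but R••).
So no modal formula (or set of formulas) defines exactly the intransitive frames.

No — not modally definable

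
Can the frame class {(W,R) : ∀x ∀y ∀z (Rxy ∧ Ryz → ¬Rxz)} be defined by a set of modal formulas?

If a class were modally definable it would be closed under surjective bounded morphisms (Goldblatt–Thomason).
The 5-cycle (worlds w0,w1,w2,w3,w4 with w0→w1→w2→w3→w4→w0) is intransitive. Mapping every world to a single reflexive point • is a surjective bounded morphism; the reflexive point is not intransitive (R••∧R•• but R••).
So the class is not modally definable.

Not modally definable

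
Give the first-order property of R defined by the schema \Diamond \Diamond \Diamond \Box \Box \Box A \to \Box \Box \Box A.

This is a Sahlqvist (Geach-type) schema ◇^3□^3A → □^3◇^0A.
First-order correspondent: \forall x \forall y \forall z ((x R^3 y \wedge x R^3 z) \to \exists w (y R^3 w \wedge z = w)).

\forall x \forall y \forall z ((x R^3 y \wedge x R^3 z) \to \exists w (y R^3 w \wedge z = w))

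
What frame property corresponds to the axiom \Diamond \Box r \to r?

Replacing r by ¬r and contraposing gives the equivalent schema r → □◇r.
Suppose r→□◇r is valid. Take Rxy and set V(r)={x}. Then r at x, so □◇r at x, so ◇r at y, so some z with Ryz has r; z=x, i.e. Ryx.

symmetry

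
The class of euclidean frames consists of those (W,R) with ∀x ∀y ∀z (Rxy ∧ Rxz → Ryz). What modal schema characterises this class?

◇s → □◇s

A defining formula is ◇s → □◇s (the 5 axiom).
Suppose ◇s→□◇s is valid. Take Rxy, Rxz and set V(s)={y}. Then ◇s at x, so □◇s at x, so ◇s at z, so some w with Rzw has s; w=y, i.e. Rzy. By symmetry of the argument, Ryz.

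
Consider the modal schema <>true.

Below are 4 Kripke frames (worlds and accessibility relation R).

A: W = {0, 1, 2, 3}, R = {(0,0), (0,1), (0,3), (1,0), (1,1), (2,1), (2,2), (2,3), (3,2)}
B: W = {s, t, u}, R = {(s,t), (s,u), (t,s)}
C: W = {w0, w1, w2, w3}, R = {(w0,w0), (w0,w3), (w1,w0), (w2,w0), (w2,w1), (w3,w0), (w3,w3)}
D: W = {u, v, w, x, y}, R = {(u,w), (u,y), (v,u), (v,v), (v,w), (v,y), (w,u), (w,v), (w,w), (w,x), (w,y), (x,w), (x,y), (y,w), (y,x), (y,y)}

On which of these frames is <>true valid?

Frame correspondent (Sahlqvist): forall x exists y Rxy — i.e. seriality.
A: holds.
B: fails — world u has no successor.
C: holds.
D: holds.

A, C, D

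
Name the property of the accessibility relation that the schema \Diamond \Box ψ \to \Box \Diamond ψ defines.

This is the .2 axiom.
It corresponds to convergence: \forall x \forall y \forall z (Rxy \wedge Rxz \to \exists w (Ryw \wedge Rzw)).

convergence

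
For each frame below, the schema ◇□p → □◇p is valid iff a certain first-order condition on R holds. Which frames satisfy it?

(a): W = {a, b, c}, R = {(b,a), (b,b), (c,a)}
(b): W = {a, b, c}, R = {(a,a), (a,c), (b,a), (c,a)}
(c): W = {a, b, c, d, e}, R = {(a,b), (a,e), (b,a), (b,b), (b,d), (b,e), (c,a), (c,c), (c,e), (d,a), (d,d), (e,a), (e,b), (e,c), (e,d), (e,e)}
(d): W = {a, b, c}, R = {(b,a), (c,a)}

Frame correspondent (Sahlqvist): ∀x ∀y ∀z (Rxy ∧ Rxz → ∃w (Ryw ∧ Rzw)) — i.e. convergence.
(a): fails — Rba and Rba but a and a have no common successor.
(b): condition met.
(c): fails — Rba and Rbd but a and d have no common successor.
(d): fails — Rba and Rba but a and a have no common successor.

(b)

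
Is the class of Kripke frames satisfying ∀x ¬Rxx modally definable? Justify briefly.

Any modally definable frame class is closed under surjective bounded morphisms.
The 5-cycle (worlds 0,1,2,3,4 with 0→1→2→3→4→0) is irreflexive, and the map sending every world to a single reflexive point • is a surjective bounded morphism (forth: every edge maps to (•,•); back: every world has a successor). So any modal formula valid on the 5-cycle is also valid on the reflexive point, which is not irreflexive.
So no modal formula (or set of formulas) defines exactly the irreflexive frames.

No — not modally definable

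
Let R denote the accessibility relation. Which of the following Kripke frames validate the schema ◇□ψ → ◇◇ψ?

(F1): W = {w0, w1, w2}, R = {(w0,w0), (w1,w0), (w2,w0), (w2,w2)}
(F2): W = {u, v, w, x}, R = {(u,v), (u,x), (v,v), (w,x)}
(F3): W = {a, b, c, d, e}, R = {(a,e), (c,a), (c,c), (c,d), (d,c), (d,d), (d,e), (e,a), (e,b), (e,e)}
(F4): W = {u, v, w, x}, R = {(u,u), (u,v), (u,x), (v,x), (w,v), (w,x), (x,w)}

(F1), (F4)

The schema corresponds to a generalized confluence (Geach) condition: ∀x ∀y (xRy → ∃w (yRw ∧ xR²w)).
(F1): ✓.
(F2): fails — uRx but no t with xRt and uR²t.
(F3): fails — eRb but no w with bRw and eR²w.
(F4): ✓.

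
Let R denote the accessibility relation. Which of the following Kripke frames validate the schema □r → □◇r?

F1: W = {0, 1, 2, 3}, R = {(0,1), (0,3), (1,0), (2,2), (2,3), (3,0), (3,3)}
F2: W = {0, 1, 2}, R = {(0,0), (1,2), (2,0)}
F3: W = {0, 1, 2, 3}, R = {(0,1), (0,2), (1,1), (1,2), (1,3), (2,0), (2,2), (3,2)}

The schema corresponds to a generalized confluence (Geach) condition: ∀x ∀z (xRz → ∃w (xRw ∧ zRw)).
F1: fails — 0R1 but no w with 0Rw and 1Rw.
F2: fails — 1R2 but no w with 1Rw and 2Rw.
F3: ✓.
Valid on: F3.

F3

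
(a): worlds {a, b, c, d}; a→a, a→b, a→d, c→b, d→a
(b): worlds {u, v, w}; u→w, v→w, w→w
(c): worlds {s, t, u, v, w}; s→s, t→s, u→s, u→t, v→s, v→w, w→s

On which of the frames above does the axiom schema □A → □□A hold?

(b), (c)

Frame correspondent (Sahlqvist): ∀x ∀y ∀z (Rxy ∧ Ryz → Rxz) — i.e. transitivity.
(a): fails — Rda and Rab but not Rdb.
(b): satisfies the condition.
(c): satisfies the condition.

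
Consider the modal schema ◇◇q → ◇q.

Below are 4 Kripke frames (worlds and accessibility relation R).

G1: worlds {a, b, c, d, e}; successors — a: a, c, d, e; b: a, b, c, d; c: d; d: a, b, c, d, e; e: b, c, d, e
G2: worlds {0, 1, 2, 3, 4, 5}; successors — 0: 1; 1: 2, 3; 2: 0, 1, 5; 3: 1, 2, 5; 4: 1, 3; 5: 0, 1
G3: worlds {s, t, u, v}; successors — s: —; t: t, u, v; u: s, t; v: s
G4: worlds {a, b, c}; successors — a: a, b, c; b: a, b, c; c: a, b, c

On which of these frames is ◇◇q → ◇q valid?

Frame correspondent (Sahlqvist): ∀x ∀y ∀z (Rxy ∧ Ryz → Rxz) — i.e. transitivity.
G1: fails — Rcd and Rdc but not Rcc.
G2: fails — R32 and R20 but not R30.
G3: fails — Rtv and Rvs but not Rts.
G4: ✓.

G4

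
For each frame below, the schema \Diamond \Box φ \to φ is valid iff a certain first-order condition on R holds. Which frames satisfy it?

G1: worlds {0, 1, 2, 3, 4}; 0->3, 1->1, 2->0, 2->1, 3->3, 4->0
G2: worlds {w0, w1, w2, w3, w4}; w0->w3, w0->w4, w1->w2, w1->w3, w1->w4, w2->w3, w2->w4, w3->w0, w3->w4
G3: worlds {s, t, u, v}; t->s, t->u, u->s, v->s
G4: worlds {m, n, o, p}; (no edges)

G4

This is the axiom for symmetry; its first-order frame correspondent is \forall x \forall y (Rxy \to Ryx).
G1: fails — R40 but not R04.
G2: fails — Rw1w2 but not Rw2w1.
G3: fails — Rus but not Rsu.
G4: ✓.
Valid on: G4.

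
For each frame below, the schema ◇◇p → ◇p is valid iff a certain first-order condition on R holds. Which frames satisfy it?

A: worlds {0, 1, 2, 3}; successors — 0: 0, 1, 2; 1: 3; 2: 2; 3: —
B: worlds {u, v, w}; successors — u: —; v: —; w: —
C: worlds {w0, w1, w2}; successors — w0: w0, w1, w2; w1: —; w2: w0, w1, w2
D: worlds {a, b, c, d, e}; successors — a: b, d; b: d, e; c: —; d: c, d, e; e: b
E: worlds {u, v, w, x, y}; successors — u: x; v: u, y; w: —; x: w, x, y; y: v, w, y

B, C

Frame correspondent (Sahlqvist): ∀x ∀y (xR²y → ∃w (y = w ∧ xRw)) — i.e. a generalized confluence (Geach) condition.
A: fails — 0R²3 but no w with 3=w and 0Rw.
B: ✓.
C: ✓.
D: fails — aR²c but no w with c=w and aRw.
E: fails — uR²w but no t with w=t and uRt.
Valid on: B, C.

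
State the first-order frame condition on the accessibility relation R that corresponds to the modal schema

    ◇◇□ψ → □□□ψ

∀x ∀y ∀z ((xR²y ∧ xR³z) → ∃w (yRw ∧ z = w))

This is a Sahlqvist (Geach-type) schema ◇^2□^1ψ → □^3◇^0ψ.
Minimal-valuation argument: fix x; take any y with xR^2y and any z with xR^3z. Set V(ψ) to the set of worlds R-reachable from y in exactly 1 step. Then □^1ψ holds at y, so the antecedent holds at x; validity forces ◇^0ψ at z, giving a w with zR^0w and yR^1w.
First-order correspondent: ∀x ∀y ∀z ((xR²y ∧ xR³z) → ∃w (yRw ∧ z = w)).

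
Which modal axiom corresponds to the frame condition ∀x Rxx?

□s → s

This is reflexivity; the standard corresponding axiom is T: □s → s.
Suppose □s→s is valid. At any x set V(s)={w : Rxw}. Then □s holds at x, so s holds at x, i.e. Rxx.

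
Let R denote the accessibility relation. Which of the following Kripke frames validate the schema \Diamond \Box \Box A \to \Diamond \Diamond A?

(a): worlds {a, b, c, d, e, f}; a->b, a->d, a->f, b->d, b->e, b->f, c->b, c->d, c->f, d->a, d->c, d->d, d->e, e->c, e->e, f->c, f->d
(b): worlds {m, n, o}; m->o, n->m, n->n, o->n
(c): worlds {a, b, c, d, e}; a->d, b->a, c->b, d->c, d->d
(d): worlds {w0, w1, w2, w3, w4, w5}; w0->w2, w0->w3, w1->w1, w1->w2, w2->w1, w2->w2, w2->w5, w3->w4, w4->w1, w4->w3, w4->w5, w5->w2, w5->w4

This is the axiom for a generalized confluence (Geach) condition; its first-order frame correspondent is \forall x \forall y (xRy \to \exists w (y R^2 w \wedge x R^2 w)).
(a): condition met.
(b): condition met.
(c): fails — cRb but no w with bR²w and cR²w.
(d): condition met.

(a), (b), (d)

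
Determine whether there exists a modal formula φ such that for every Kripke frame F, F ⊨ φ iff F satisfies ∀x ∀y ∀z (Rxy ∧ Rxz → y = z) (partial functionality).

Yes: it is partial functionality, defined by the CD schema ◇r → □r.
Suppose ◇r→□r is valid. Take Rxy, Rxz and set V(r)={y}. Then ◇r at x, so □r at x, so r at z, i.e. z=y.

Yes, by ◇r → □r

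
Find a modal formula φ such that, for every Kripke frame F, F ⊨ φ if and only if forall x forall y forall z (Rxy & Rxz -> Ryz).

◇ψ → □◇ψ

The condition is the Euclidean property. The 5 schema ◇ψ → □◇ψ defines it.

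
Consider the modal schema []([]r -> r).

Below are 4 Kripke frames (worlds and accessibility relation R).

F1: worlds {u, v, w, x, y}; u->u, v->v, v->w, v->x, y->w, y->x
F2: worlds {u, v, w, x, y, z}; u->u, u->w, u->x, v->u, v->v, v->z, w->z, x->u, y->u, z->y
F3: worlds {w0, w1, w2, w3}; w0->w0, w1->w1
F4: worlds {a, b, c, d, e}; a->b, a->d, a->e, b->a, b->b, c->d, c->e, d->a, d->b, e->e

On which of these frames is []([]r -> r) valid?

F3

The schema corresponds to shift-reflexivity: forall x forall y (Rxy -> Ryy).
F1: fails — Ryx but not Rxx.
F2: fails — Ruw but not Rww.
F3: ✓.
F4: fails — Rcd but not Rdd.
Valid on: F3.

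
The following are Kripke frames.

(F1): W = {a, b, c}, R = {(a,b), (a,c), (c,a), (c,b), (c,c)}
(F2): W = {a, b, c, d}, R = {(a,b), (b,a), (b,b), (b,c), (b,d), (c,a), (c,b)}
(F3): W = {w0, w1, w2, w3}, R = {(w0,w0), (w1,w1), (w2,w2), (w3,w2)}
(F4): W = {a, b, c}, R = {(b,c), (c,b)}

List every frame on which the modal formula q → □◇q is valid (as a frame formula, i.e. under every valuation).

This is the axiom for symmetry; its first-order frame correspondent is ∀x ∀y (Rxy → Ryx).
(F1): fails — Rab but not Rba.
(F2): fails — Rca but not Rac.
(F3): fails — Rw3w2 but not Rw2w3.
(F4): holds.

(F4)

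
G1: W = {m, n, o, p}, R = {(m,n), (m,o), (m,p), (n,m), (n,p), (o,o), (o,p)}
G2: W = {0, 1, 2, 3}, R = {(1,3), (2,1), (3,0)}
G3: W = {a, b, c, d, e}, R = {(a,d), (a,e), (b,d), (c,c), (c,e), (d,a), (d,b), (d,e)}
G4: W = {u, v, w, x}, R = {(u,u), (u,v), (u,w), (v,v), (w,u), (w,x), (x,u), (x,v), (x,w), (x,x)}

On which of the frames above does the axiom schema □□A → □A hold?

G4

Frame correspondent (Sahlqvist): ∀x ∀y (Rxy → ∃z (Rxz ∧ Rzy)) — i.e. density.
G1: fails — Rnm but no z with Rnz and Rzm.
G2: fails — R21 but no z with R2z and Rz1.
G3: fails — Rdb but no z with Rdz and Rzb.
G4: holds.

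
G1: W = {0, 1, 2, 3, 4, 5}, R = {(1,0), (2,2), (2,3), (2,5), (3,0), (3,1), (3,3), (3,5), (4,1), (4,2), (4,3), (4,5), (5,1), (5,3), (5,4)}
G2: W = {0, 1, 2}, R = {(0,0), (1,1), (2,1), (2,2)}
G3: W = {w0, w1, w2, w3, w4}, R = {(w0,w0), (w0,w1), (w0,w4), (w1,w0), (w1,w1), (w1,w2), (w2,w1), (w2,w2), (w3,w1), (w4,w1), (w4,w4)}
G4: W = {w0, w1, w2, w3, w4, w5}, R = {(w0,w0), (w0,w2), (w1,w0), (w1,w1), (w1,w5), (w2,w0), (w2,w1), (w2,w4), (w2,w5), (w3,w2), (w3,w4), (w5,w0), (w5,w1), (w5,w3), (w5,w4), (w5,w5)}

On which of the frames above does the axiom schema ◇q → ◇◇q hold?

G2, G3

This is the axiom for a generalized confluence (Geach) condition; its first-order frame correspondent is ∀x ∀y (xRy → ∃w (y = w ∧ xR²w)).
G1: fails — 1R0 but no w with 0=w and 1R²w.
G2: condition met.
G3: condition met.
G4: fails — w3Rw2 but no w with w2=w and w3R²w.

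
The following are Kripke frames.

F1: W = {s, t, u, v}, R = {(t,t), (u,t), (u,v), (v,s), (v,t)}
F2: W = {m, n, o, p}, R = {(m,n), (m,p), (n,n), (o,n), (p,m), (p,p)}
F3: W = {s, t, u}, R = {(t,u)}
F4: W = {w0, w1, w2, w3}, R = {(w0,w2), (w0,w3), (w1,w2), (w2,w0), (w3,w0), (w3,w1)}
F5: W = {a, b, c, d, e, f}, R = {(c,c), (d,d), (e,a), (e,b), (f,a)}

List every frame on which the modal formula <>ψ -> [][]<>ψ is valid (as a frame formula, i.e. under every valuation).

Frame correspondent (Sahlqvist): forall x forall y forall z ((xRy & x R^2 z) -> exists w (y = w & zRw)) — i.e. a generalized confluence (Geach) condition.
F1: fails — uRt, uR²s but no w with t=w and sRw.
F2: fails — mRn, mR²p but no w with n=w and pRw.
F3: condition met.
F4: fails — w0Rw3, w0R²w1 but no w with w3=w and w1Rw.
F5: condition met.

F3, F5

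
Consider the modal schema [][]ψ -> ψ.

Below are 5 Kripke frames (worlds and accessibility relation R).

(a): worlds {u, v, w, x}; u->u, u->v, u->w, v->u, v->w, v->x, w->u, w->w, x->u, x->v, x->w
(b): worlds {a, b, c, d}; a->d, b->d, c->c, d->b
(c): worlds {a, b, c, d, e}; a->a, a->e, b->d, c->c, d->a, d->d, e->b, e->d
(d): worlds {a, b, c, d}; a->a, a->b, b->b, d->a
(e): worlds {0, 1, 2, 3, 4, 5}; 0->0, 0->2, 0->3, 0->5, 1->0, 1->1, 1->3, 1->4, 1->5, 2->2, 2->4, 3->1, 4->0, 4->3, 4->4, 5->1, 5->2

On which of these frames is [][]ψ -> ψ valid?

This is the axiom for a generalized confluence (Geach) condition; its first-order frame correspondent is forall x exists w (x R^2 w & x = w).
(a): satisfies the condition.
(b): fails — at a but no w with aR²w and a=w.
(c): fails — at b but no w with bR²w and b=w.
(d): fails — at c but no w with cR²w and c=w.
(e): satisfies the condition.
Valid on: (a), (e).

(a), (e)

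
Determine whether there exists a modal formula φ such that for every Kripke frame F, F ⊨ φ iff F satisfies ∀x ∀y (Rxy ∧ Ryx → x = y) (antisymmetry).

Modal frame validity is preserved under surjective bounded morphisms.
The 4-cycle (worlds 0,1,2,3 with 0→1→2→3→0) is antisymmetric. Sending even-indexed worlds to s and odd-indexed worlds to t is a surjective bounded morphism onto the two-world frame with s↔t, which is not antisymmetric.
Hence antisymmetry is not modally definable.

No — not modally definable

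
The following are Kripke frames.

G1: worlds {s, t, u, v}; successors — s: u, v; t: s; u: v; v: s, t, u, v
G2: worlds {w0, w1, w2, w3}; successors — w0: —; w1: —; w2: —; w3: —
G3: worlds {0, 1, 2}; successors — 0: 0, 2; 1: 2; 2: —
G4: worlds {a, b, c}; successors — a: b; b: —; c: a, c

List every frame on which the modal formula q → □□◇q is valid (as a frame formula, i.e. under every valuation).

G2

This is the axiom for a generalized confluence (Geach) condition; its first-order frame correspondent is ∀x ∀z (xR²z → ∃w (x = w ∧ zRw)).
G1: fails — sR²s but no w with s=w and sRw.
G2: holds.
G3: fails — 0R²2 but no w with 0=w and 2Rw.
G4: fails — cR²a but no w with c=w and aRw.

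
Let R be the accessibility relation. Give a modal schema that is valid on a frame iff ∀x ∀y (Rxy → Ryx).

The condition is symmetry. The B schema p → □◇p defines it.
Suppose p→□◇p is valid. Take Rxy and set V(p)={x}. Then p at x, so □◇p at x, so ◇p at y, so some z with Ryz has p; z=x, i.e. Ryx.

p → □◇p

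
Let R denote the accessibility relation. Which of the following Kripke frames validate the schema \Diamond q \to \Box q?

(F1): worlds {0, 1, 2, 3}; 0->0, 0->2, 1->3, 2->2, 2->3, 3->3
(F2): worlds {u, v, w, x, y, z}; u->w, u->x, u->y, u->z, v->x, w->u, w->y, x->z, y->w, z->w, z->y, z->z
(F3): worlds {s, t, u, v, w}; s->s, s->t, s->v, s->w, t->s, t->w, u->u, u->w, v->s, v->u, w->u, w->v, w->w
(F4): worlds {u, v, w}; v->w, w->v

This is the axiom for partial functionality; its first-order frame correspondent is \forall x \forall y \forall z (Rxy \wedge Rxz \to y = z).
(F1): fails — 0 sees both 0 and 2.
(F2): fails — u sees both w and x.
(F3): fails — s sees both s and t.
(F4): condition met.

(F4)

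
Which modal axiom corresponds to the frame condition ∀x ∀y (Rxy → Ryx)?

A defining formula is ψ → □◇ψ (the B axiom).
Suppose ψ→□◇ψ is valid. Take Rxy and set V(ψ)={x}. Then ψ at x, so □◇ψ at x, so ◇ψ at y, so some z with Ryz has ψ; z=x, i.e. Ryx.

ψ → □◇ψ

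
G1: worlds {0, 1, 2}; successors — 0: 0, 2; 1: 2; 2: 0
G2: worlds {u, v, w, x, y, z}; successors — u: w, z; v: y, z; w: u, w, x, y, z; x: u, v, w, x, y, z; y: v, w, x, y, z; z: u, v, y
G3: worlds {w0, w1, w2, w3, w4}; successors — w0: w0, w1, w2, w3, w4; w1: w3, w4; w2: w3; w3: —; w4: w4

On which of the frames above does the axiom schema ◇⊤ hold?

G1, G2

The schema corresponds to seriality: ∀x ∃y Rxy.
G1: condition met.
G2: condition met.
G3: fails — world w3 has no successor.
Valid on: G1, G2.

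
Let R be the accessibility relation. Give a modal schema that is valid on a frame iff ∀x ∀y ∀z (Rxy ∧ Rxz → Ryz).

◇ψ → □◇ψ

The condition is the Euclidean property. The 5 schema ◇ψ → □◇ψ defines it.
Suppose ◇ψ→□◇ψ is valid. Take Rxy, Rxz and set V(ψ)={y}. Then ◇ψ at x, so □◇ψ at x, so ◇ψ at z, so some w with Rzw has ψ; w=y, i.e. Rzy. By symmetry of the argument, Ryz.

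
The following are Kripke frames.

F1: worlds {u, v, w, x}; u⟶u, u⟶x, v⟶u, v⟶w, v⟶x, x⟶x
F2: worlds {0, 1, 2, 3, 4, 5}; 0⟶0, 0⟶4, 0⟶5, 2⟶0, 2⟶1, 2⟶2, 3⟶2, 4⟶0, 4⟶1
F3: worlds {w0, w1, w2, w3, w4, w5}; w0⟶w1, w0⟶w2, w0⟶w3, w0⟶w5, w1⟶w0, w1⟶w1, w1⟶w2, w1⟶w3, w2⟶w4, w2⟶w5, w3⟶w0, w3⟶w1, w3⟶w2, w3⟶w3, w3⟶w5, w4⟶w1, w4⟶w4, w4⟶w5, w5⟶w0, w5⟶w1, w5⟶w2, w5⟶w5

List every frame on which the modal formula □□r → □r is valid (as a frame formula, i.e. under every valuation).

This is the axiom for density; its first-order frame correspondent is ∀x ∀y (Rxy → ∃z (Rxz ∧ Rzy)).
F1: fails — Rvw but no z with Rvz and Rzw.
F2: fails — R41 but no z with R4z and Rz1.
F3: condition met.

F3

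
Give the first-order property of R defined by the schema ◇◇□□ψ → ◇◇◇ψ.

This is a Sahlqvist (Geach-type) schema ◇^2□^2ψ → □^0◇^3ψ.
Minimal-valuation argument: fix x; take any y with xR^2y and any z with xR^0z. Set V(ψ) to the set of worlds R-reachable from y in exactly 2 steps. Then □^2ψ holds at y, so the antecedent holds at x; validity forces ◇^3ψ at z, giving a w with zR^3w and yR^2w.
First-order correspondent: ∀x ∀y (xR²y → ∃w (yR²w ∧ xR³w)).

∀x ∀y (xR²y → ∃w (yR²w ∧ xR³w))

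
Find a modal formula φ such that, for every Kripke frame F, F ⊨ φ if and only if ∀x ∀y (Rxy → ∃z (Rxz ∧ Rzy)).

□□ψ → □ψ

A defining formula is □□ψ → □ψ (the C4 axiom).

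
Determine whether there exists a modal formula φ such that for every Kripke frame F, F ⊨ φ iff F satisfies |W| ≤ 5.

Any modally definable frame class is closed under disjoint unions.
Any modal formula valid on each of 6 disjoint one-world frames is valid on their disjoint union (validity is preserved under disjoint unions). Each one-world frame has |W|=1≤5, but the union has |W|=6.
So no modal formula (or set of formulas) defines exactly the |W|≤5 frames.

No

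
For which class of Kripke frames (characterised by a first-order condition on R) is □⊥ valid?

Emptiness of R

This is the Ver axiom.
It corresponds to emptiness of R: ∀x ∀y ¬Rxy.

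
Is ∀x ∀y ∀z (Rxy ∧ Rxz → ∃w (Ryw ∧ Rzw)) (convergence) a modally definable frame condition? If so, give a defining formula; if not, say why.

The condition is convergence. A defining modal formula is ◇□p → □◇p.

Yes, by ◇□p → □◇p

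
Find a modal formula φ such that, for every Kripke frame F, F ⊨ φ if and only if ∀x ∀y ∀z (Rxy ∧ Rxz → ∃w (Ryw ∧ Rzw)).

A defining formula is ◇□s → □◇s (the .2 axiom).
Suppose ◇□s→□◇s is valid. Take Rxy, Rxz and set V(s)={w : Ryw}. Then □s at y so ◇□s at x, so □◇s at x, so ◇s at z, giving w with Rzw and Ryw.

◇□s → □◇s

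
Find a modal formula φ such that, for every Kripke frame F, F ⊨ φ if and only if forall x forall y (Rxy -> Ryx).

The condition is symmetry. The B schema r → □◇r defines it.
Suppose r→□◇r is valid. Take Rxy and set V(r)={x}. Then r at x, so □◇r at x, so ◇r at y, so some z with Ryz has r; z=x, i.e. Ryx.

r → □◇r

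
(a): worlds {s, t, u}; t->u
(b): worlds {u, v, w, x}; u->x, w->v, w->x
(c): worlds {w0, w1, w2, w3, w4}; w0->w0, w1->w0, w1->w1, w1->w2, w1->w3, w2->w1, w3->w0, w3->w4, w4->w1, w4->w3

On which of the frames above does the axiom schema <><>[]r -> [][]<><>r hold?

Frame correspondent (Sahlqvist): forall x forall y forall z ((x R^2 y & x R^2 z) -> exists w (yRw & z R^2 w)) — i.e. a generalized confluence (Geach) condition.
(a): condition met.
(b): condition met.
(c): fails — w1R²w2, w1R²w0 but no w with w2Rw and w0R²w.

(a), (b)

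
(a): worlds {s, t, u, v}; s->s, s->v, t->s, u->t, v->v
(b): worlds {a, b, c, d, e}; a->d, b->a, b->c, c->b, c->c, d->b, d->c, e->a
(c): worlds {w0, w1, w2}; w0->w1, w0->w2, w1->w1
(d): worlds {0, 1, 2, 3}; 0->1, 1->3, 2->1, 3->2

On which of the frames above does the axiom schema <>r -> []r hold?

Frame correspondent (Sahlqvist): forall x forall y forall z (Rxy & Rxz -> y = z) — i.e. partial functionality.
(a): fails — s sees both s and v.
(b): fails — b sees both a and c.
(c): fails — w0 sees both w1 and w2.
(d): ✓.
Valid on: (d).

(d)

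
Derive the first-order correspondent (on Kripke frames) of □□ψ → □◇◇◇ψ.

∀x ∀z (xRz → ∃w (xR²w ∧ zR³w))

This is a Sahlqvist (Geach-type) schema ◇^0□^2ψ → □^1◇^3ψ.
Minimal-valuation argument: fix x; take any y with xR^0y and any z with xR^1z. Set V(ψ) to the set of worlds R-reachable from y in exactly 2 steps. Then □^2ψ holds at y, so the antecedent holds at x; validity forces ◇^3ψ at z, giving a w with zR^3w and yR^2w.
First-order correspondent: ∀x ∀z (xRz → ∃w (xR²w ∧ zR³w)).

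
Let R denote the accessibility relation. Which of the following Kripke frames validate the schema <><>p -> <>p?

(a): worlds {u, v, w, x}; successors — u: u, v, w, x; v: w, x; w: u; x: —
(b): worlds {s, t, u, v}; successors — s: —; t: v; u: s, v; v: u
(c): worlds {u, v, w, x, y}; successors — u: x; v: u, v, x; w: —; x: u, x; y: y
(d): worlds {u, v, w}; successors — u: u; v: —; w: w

The schema corresponds to transitivity: forall x forall y forall z (Rxy & Ryz -> Rxz).
(a): fails — Rwu and Ruv but not Rwv.
(b): fails — Ruv and Rvu but not Ruu.
(c): fails — Rux and Rxu but not Ruu.
(d): condition met.

(d)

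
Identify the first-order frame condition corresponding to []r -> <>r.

seriality: forall x exists y Rxy

This is the D axiom.
It corresponds to seriality: forall x exists y Rxy.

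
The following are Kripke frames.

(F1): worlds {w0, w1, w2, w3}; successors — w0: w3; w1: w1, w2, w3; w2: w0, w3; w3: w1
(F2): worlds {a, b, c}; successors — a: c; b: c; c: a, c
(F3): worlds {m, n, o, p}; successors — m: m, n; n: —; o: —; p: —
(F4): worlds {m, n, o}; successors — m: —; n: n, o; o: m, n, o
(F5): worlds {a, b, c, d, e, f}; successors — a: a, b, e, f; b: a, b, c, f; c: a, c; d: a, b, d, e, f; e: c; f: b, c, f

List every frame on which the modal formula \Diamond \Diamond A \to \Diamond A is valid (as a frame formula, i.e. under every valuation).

(F3)

This is the axiom for transitivity; its first-order frame correspondent is \forall x \forall y \forall z (Rxy \wedge Ryz \to Rxz).
(F1): fails — Rw1w2 and Rw2w0 but not Rw1w0.
(F2): fails — Rac and Rca but not Raa.
(F3): ✓.
(F4): fails — Rno and Rom but not Rnm.
(F5): fails — Rdf and Rfc but not Rdc.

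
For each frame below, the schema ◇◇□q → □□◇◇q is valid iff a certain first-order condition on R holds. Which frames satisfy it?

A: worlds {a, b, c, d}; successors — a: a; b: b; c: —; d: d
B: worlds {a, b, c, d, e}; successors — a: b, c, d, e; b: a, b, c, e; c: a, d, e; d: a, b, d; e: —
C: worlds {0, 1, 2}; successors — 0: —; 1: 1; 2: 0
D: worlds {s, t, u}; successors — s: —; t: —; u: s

A, C, D

This is the axiom for a generalized confluence (Geach) condition; its first-order frame correspondent is ∀x ∀y ∀z ((xR²y ∧ xR²z) → ∃w (yRw ∧ zR²w)).
A: condition met.
B: fails — aR²a, aR²e but no w with aRw and eR²w.
C: condition met.
D: condition met.
Valid on: A, C, D.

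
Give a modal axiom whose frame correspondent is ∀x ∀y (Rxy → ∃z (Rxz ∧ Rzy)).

□□s → □s

A defining formula is □□s → □s (the C4 axiom).
Suppose □□s→□s is valid. Take Rxy and set V(s)={w : xR²w}. Then □□s at x, so □s at x, so s at y, i.e. ∃z(Rxz∧Rzy).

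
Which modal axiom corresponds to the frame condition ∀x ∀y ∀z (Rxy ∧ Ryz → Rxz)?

□q → □□q

This is transitivity; the standard corresponding axiom is 4: □q → □□q.
Suppose □q→□□q is valid. Take Rxy, Ryz and set V(q)={w : Rxw}. Then □q at x, so □□q at x, so □q at y, so q at z, i.e. Rxz.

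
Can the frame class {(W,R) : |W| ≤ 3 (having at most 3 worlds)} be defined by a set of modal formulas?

Any modally definable frame class is closed under disjoint unions.
Any modal formula valid on each of 4 disjoint one-world frames is valid on their disjoint union (validity is preserved under disjoint unions). Each one-world frame has |W|=1≤3, but the union has |W|=4.
Hence having at most 3 worlds is not modally definable.

No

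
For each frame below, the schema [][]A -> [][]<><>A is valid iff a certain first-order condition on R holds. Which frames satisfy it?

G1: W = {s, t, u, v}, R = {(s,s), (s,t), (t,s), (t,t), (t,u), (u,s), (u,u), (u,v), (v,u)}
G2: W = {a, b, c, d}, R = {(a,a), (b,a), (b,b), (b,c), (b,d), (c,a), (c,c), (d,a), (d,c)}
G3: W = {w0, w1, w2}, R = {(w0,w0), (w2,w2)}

This is the axiom for a generalized confluence (Geach) condition; its first-order frame correspondent is forall x forall z (x R^2 z -> exists w (x R^2 w & z R^2 w)).
G1: condition met.
G2: condition met.
G3: condition met.

G1, G2, G3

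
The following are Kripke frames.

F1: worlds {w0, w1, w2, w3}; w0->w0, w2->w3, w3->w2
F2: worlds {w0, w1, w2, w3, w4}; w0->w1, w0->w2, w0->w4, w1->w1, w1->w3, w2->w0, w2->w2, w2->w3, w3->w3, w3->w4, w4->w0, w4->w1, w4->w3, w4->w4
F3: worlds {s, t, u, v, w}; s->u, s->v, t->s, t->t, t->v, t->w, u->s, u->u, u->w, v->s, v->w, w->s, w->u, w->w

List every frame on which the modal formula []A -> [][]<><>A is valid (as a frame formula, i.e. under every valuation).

The schema corresponds to a generalized confluence (Geach) condition: forall x forall z (x R^2 z -> exists w (xRw & z R^2 w)).
F1: fails — w2R²w2 but no w with w2Rw and w2R²w.
F2: satisfies the condition.
F3: satisfies the condition.

F2, F3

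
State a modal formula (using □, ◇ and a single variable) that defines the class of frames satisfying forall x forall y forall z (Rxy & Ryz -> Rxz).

The condition is transitivity. The 4 schema □ψ → □□ψ defines it.
Suppose □ψ→□□ψ is valid. Take Rxy, Ryz and set V(ψ)={w : Rxw}. Then □ψ at x, so □□ψ at x, so □ψ at y, so ψ at z, i.e. Rxz.

□ψ → □□ψ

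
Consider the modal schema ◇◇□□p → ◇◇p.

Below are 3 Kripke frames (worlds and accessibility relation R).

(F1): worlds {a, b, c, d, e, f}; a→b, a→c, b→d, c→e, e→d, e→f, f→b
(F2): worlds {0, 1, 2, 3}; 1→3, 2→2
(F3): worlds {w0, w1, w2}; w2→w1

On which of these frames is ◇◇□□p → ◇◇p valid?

(F2), (F3)

This is the axiom for a generalized confluence (Geach) condition; its first-order frame correspondent is ∀x ∀y (xR²y → ∃w (yR²w ∧ xR²w)).
(F1): fails — aR²d but no w with dR²w and aR²w.
(F2): satisfies the condition.
(F3): satisfies the condition.
Valid on: (F2), (F3).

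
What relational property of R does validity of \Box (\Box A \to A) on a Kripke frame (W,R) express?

Shift-reflexivity

This is the T□ axiom.
Its frame correspondent is shift-reflexivity — \forall x \forall y (Rxy \to Ryy).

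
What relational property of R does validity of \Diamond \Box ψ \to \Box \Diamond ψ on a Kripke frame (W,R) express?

Suppose ◇□ψ→□◇ψ is valid. Take Rxy, Rxz and set V(ψ)={w : Ryw}. Then □ψ at y so ◇□ψ at x, so □◇ψ at x, so ◇ψ at z, giving w with Rzw and Ryw.
Conversely, any frame satisfying \forall x \forall y \forall z (Rxy \wedge Rxz \to \exists w (Ryw \wedge Rzw)) validates the schema.
So the correspondent is convergence.

convergence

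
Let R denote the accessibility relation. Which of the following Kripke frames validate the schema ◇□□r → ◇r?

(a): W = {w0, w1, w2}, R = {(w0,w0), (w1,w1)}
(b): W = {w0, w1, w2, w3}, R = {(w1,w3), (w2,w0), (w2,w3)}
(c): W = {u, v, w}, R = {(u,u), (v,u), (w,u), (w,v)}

Frame correspondent (Sahlqvist): ∀x ∀y (xRy → ∃w (yR²w ∧ xRw)) — i.e. a generalized confluence (Geach) condition.
(a): satisfies the condition.
(b): fails — w1Rw3 but no w with w3R²w and w1Rw.
(c): satisfies the condition.

(a), (c)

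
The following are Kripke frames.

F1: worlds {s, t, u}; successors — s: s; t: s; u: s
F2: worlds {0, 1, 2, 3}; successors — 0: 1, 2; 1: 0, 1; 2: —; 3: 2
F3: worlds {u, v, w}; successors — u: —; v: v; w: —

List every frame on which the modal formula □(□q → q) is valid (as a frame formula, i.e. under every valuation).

F1, F3

This is the axiom for shift-reflexivity; its first-order frame correspondent is ∀x ∀y (Rxy → Ryy).
F1: ✓.
F2: fails — R10 but not R00.
F3: ✓.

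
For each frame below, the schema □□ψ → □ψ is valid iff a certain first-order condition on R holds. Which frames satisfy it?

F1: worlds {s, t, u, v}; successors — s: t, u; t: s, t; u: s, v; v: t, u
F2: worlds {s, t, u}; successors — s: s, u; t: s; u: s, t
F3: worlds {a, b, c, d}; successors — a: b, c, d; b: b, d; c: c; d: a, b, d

This is the axiom for density; its first-order frame correspondent is ∀x ∀y (Rxy → ∃z (Rxz ∧ Rzy)).
F1: fails — Ruv but no z with Ruz and Rzv.
F2: fails — Rut but no z with Ruz and Rzt.
F3: satisfies the condition.
Valid on: F3.

F3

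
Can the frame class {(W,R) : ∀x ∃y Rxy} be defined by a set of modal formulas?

Yes, by □q → ◇q

This is a Sahlqvist condition; the D axiom □q → ◇q defines it.
Suppose □q→◇q is valid. At any x set V(q)=W. Then □q at x, so ◇q at x, so x has a successor.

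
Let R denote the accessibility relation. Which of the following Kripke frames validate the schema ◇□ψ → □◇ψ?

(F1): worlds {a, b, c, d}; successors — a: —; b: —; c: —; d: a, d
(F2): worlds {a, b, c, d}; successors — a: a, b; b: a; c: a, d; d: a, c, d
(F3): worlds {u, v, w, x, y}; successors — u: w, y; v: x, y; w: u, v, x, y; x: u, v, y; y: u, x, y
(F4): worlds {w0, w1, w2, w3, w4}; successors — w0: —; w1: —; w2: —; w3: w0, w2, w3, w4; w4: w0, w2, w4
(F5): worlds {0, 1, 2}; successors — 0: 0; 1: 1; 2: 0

(F2), (F3), (F5)

Frame correspondent (Sahlqvist): ∀x ∀y ∀z (Rxy ∧ Rxz → ∃w (Ryw ∧ Rzw)) — i.e. convergence.
(F1): fails — Rdd and Rda but d and a have no common successor.
(F2): holds.
(F3): holds.
(F4): fails — Rw3w2 and Rw3w2 but w2 and w2 have no common successor.
(F5): holds.
Valid on: (F2), (F3), (F5).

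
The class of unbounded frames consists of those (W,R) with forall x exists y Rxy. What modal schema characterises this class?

□r → ◇r

A defining formula is □r → ◇r (the D axiom).
Suppose □r→◇r is valid. At any x set V(r)=W. Then □r at x, so ◇r at x, so x has a successor.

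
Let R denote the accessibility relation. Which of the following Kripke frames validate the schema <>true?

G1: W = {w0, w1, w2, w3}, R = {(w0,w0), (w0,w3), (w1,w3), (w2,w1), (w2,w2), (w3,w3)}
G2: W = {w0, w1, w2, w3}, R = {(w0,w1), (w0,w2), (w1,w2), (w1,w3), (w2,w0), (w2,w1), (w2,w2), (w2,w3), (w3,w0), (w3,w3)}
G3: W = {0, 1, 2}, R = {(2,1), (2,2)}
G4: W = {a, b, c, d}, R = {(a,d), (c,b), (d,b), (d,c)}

G1, G2

The schema corresponds to seriality: forall x exists y Rxy.
G1: holds.
G2: holds.
G3: fails — world 0 has no successor.
G4: fails — world b has no successor.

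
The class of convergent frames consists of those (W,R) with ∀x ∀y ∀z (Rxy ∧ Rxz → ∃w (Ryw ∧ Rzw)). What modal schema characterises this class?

◇□q → □◇q

The condition is convergence. The .2 schema ◇□q → □◇q defines it.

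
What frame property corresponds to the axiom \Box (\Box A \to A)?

Suppose □(□A→A) is valid. Take Rxy and set V(A)={w : Ryw}. Then at y, □A holds; since □(□A→A) at x, □A→A at y, so A at y, i.e. Ryy.
Conversely, on a frame with shift-reflexivity the schema holds at every world under every valuation.
So the correspondent is shift-reflexivity.

Shift-reflexivity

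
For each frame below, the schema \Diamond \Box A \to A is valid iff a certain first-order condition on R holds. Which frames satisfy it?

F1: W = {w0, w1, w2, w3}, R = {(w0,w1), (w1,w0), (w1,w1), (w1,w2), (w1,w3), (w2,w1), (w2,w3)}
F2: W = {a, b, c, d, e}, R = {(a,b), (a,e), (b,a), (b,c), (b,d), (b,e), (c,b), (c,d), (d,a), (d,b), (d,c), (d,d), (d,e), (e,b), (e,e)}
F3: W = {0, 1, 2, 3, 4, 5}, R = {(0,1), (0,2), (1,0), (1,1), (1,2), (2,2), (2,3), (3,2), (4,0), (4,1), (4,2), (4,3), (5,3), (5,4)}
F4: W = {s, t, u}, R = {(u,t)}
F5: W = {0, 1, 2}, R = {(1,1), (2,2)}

F5

Frame correspondent (Sahlqvist): \forall x \forall y (Rxy \to Ryx) — i.e. symmetry.
F1: fails — Rw1w3 but not Rw3w1.
F2: fails — Rae but not Rea.
F3: fails — R02 but not R20.
F4: fails — Rut but not Rtu.
F5: satisfies the condition.
Valid on: F5.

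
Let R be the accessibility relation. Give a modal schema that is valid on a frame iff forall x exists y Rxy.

□q → ◇q

This is seriality; the standard corresponding axiom is D: □q → ◇q.
Suppose □q→◇q is valid. At any x set V(q)=W. Then □q at x, so ◇q at x, so x has a successor.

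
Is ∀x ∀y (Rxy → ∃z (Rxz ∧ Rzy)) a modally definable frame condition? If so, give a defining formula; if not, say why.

Yes: it is density, defined by the C4 schema □□p → □p.
Suppose □□p→□p is valid. Take Rxy and set V(p)={w : xR²w}. Then □□p at x, so □p at x, so p at y, i.e. ∃z(Rxz∧Rzy).

Yes — defined by □□p → □p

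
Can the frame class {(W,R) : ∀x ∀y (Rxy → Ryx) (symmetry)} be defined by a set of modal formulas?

The condition is symmetry. A defining modal formula is p → □◇p.

Definable; p → □◇p defines it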